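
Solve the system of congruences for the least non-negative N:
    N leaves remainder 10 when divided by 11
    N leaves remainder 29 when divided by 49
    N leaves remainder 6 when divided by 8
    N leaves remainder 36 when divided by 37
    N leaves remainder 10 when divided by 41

4926734

From N ≡ 10 (mod 11) write N = 10 + 11t. Substituting into N ≡ 29 (mod 49) gives 11t ≡ 19 (mod 49), and since 11⁻¹ ≡ 9 (mod 49), t ≡ 24. Hence N ≡ 10 + 11·24 = 274 (mod 539).
From N ≡ 274 (mod 539) write N = 274 + 539t. Substituting into N ≡ 6 (mod 8) gives 539t ≡ 4 (mod 8), and since 3⁻¹ ≡ 3 (mod 8), t ≡ 4. Hence N ≡ 274 + 539·4 = 2430 (mod 4312).
From N ≡ 2430 (mod 4312) write N = 2430 + 4312t. Substituting into N ≡ 36 (mod 37) gives 4312t ≡ 11 (mod 37), and since 20⁻¹ ≡ 13 (mod 37), t ≡ 32. Hence N ≡ 2430 + 4312·32 = 140414 (mod 159544).
From N ≡ 140414 (mod 159544) write N = 140414 + 159544t. Substituting into N ≡ 10 (mod 41) gives 159544t ≡ 21 (mod 41), and since 13⁻¹ ≡ 19 (mod 41), t ≡ 30. Hence N ≡ 140414 + 159544·30 = 4926734 (mod 6541304).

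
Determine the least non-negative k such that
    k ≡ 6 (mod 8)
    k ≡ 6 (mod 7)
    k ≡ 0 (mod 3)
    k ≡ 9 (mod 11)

From k ≡ 6 (mod 8) write k = 6 + 8t. Substituting into k ≡ 6 (mod 7) gives 8t ≡ 0 (mod 7), and since 1⁻¹ ≡ 1 (mod 7), t ≡ 0. Hence k ≡ 6 + 8·0 = 6 (mod 56).
From k ≡ 6 (mod 56) write k = 6 + 56t. Substituting into k ≡ 0 (mod 3) gives 56t ≡ 0 (mod 3), and since 2⁻¹ ≡ 2 (mod 3), t ≡ 0. Hence k ≡ 6 + 56·0 = 6 (mod 168).
From k ≡ 6 (mod 168) write k = 6 + 168t. Substituting into k ≡ 9 (mod 11) gives 168t ≡ 3 (mod 11), and since 3⁻¹ ≡ 4 (mod 11), t ≡ 1. Hence k ≡ 6 + 168·1 = 174 (mod 1848).

174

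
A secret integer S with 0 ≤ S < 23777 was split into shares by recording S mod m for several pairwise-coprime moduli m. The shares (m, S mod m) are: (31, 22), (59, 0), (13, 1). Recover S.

9322

The moduli are pairwise coprime; N = 31·59·13 = 23777.
N/31 = 767; 767 ≡ 23 (mod 31); 23·27 ≡ 1, so inverse 27.
N/59 = 403; 403 ≡ 49 (mod 59); 49·53 ≡ 1, so inverse 53.
N/13 = 1829; 1829 ≡ 9 (mod 13); 9·3 ≡ 1, so inverse 3.
S ≡ 22·767·27 + 0·403·53 + 1·1829·3 = 461085.
461085 mod 23777 = 9322.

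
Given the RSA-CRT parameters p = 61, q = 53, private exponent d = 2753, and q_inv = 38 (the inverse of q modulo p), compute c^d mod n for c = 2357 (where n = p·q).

1574

d_p = d mod (p−1) = 2753 mod 60 = 53; d_q = d mod (q−1) = 49.
m₁ = c^(d_p) mod p: c ≡ 39 (mod 61), and 39^53 mod 61 = 49.
m₂ = c^(d_q) mod q: c ≡ 25 (mod 53), and 25^49 mod 53 = 37.
h = q_inv·(m₁ − m₂) mod p = 38·(49 − 37) mod 61 = 29.
m = m₂ + h·q = 37 + 29·53 = 1574.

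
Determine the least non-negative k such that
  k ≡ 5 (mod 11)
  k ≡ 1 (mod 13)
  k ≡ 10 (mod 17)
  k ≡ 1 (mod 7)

From k ≡ 5 (mod 11) write k = 5 + 11t. Substituting into k ≡ 1 (mod 13) gives 11t ≡ 9 (mod 13), and since 11⁻¹ ≡ 6 (mod 13), t ≡ 2. Hence k ≡ 5 + 11·2 = 27 (mod 143).
From k ≡ 27 (mod 143) write k = 27 + 143t. Substituting into k ≡ 10 (mod 17) gives 143t ≡ 0 (mod 17), and since 7⁻¹ ≡ 5 (mod 17), t ≡ 0. Hence k ≡ 27 + 143·0 = 27 (mod 2431).
From k ≡ 27 (mod 2431) write k = 27 + 2431t. Substituting into k ≡ 1 (mod 7) gives 2431t ≡ 2 (mod 7), and since 2⁻¹ ≡ 4 (mod 7), t ≡ 1. Hence k ≡ 27 + 2431·1 = 2458 (mod 17017).

2458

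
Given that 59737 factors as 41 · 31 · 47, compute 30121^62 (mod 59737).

Mod 41: 30121 ≡ 27; by Fermat, exponent reduces to 62 mod 40 = 22; 27^22 ≡ 9 (mod 41).
Mod 31: 30121 ≡ 20; by Fermat, exponent reduces to 62 mod 30 = 2; 20^2 ≡ 28 (mod 31).
Mod 47: 30121 ≡ 41; by Fermat, exponent reduces to 62 mod 46 = 16; 41^16 ≡ 12 (mod 47).
Combine by CRT: x ≡ 9 (mod 41), x ≡ 28 (mod 31), x ≡ 12 (mod 47) ⇒ x ≡ 51054 (mod 59737).

51054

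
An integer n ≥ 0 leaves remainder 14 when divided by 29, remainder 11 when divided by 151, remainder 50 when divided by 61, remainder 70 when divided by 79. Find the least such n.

From n ≡ 14 (mod 29) write n = 14 + 29t. Substituting into n ≡ 11 (mod 151) gives 29t ≡ 148 (mod 151), and since 29⁻¹ ≡ 125 (mod 151), t ≡ 78. Hence n ≡ 14 + 29·78 = 2276 (mod 4379).
From n ≡ 2276 (mod 4379) write n = 2276 + 4379t. Substituting into n ≡ 50 (mod 61) gives 4379t ≡ 31 (mod 61), and since 48⁻¹ ≡ 14 (mod 61), t ≡ 7. Hence n ≡ 2276 + 4379·7 = 32929 (mod 267119).
From n ≡ 32929 (mod 267119) write n = 32929 + 267119t. Substituting into n ≡ 70 (mod 79) gives 267119t ≡ 5 (mod 79), and since 20⁻¹ ≡ 4 (mod 79), t ≡ 20. Hence n ≡ 32929 + 267119·20 = 5375309 (mod 21102401).

5375309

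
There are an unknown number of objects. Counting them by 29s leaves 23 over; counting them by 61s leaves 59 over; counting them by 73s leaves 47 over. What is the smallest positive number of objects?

13479

The moduli are pairwise coprime; M = 29·61·73 = 129137.
M/29 = 4453; 4453 ≡ 16 (mod 29); 16·20 ≡ 1, so inverse 20.
M/61 = 2117; 2117 ≡ 43 (mod 61); 43·44 ≡ 1, so inverse 44.
M/73 = 1769; 1769 ≡ 17 (mod 73); 17·43 ≡ 1, so inverse 43.
N ≡ 23·4453·20 + 59·2117·44 + 47·1769·43 = 11119261.
11119261 mod 129137 = 13479.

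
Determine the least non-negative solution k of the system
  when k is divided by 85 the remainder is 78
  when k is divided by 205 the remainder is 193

1013

gcd(85, 205) = 5 and 5 | (193 − 78), so the pair is consistent; merging gives k ≡ 1013 (mod 3485), where 3485 = lcm(85, 205).
The solution is unique modulo lcm(85, 205) = 3485.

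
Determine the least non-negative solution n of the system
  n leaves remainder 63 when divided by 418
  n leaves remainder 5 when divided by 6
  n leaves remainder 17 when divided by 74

Combine the congruences pairwise.
gcd(418, 6) = 2 and 2 | (5 − 63), so the pair is consistent; merging gives n ≡ 899 (mod 1254), where 1254 = lcm(418, 6).
gcd(1254, 74) = 2 and 2 | (17 − 899), so the pair is consistent; merging gives n ≡ 22217 (mod 46398), where 46398 = lcm(1254, 74).
The solution is unique modulo lcm(418, 6, 74) = 46398.

22217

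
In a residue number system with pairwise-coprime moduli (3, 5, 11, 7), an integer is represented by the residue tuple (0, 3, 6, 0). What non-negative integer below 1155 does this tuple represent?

Combine the congruences pairwise.
From x ≡ 0 (mod 3) write x = 0 + 3t. Substituting into x ≡ 3 (mod 5) gives 3t ≡ 3 (mod 5), and since 3⁻¹ ≡ 2 (mod 5), t ≡ 1. Hence x ≡ 0 + 3·1 = 3 (mod 15).
From x ≡ 3 (mod 15) write x = 3 + 15t. Substituting into x ≡ 6 (mod 11) gives 15t ≡ 3 (mod 11), and since 4⁻¹ ≡ 3 (mod 11), t ≡ 9. Hence x ≡ 3 + 15·9 = 138 (mod 165).
From x ≡ 138 (mod 165) write x = 138 + 165t. Substituting into x ≡ 0 (mod 7) gives 165t ≡ 2 (mod 7), and since 4⁻¹ ≡ 2 (mod 7), t ≡ 4. Hence x ≡ 138 + 165·4 = 798 (mod 1155).

798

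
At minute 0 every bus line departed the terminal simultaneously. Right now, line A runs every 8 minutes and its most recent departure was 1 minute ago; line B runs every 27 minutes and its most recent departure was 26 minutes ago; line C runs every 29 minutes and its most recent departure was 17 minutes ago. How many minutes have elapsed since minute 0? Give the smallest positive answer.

2105

The moduli are pairwise coprime; N = 8·27·29 = 6264.
N/8 = 783; 783 ≡ 7 (mod 8); 7·7 ≡ 1, so inverse 7.
N/27 = 232; 232 ≡ 16 (mod 27); 16·22 ≡ 1, so inverse 22.
N/29 = 216; 216 ≡ 13 (mod 29); 13·9 ≡ 1, so inverse 9.
t ≡ 1·783·7 + 26·232·22 + 17·216·9 = 171233.
171233 mod 6264 = 2105.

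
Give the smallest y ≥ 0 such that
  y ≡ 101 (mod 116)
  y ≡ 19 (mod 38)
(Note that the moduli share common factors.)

Combine the congruences pairwise.
gcd(116, 38) = 2 and 2 | (19 − 101), so the pair is consistent; merging gives y ≡ 1957 (mod 2204), where 2204 = lcm(116, 38).
The solution is unique modulo lcm(116, 38) = 2204.

1957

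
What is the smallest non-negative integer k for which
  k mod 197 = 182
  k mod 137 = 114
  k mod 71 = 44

The moduli are pairwise coprime; N = 197·137·71 = 1916219.
N/197 = 9727; 9727 ≡ 74 (mod 197); 74·8 ≡ 1, so inverse 8.
N/137 = 13987; 13987 ≡ 13 (mod 137); 13·116 ≡ 1, so inverse 116.
N/71 = 26989; 26989 ≡ 9 (mod 71); 9·8 ≡ 1, so inverse 8.
k ≡ 182·9727·8 + 114·13987·116 + 44·26989·8 = 208626728.
208626728 mod 1916219 = 1675076.

1675076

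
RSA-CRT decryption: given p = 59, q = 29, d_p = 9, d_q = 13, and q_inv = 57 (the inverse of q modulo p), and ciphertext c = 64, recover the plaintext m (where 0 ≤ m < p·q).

933

m₁ = c^(d_p) mod p: c ≡ 5 (mod 59), and 5^9 mod 59 = 48.
m₂ = c^(d_q) mod q: c ≡ 6 (mod 29), and 6^13 mod 29 = 5.
h = q_inv·(m₁ − m₂) mod p = 57·(48 − 5) mod 59 = 32.
m = m₂ + h·q = 5 + 32·29 = 933.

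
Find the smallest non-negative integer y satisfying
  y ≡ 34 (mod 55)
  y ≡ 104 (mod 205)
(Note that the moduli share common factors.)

309

Combine the congruences pairwise.
gcd(55, 205) = 5 and 5 | (104 − 34), so the pair is consistent; merging gives y ≡ 309 (mod 2255), where 2255 = lcm(55, 205).
The solution is unique modulo lcm(55, 205) = 2255.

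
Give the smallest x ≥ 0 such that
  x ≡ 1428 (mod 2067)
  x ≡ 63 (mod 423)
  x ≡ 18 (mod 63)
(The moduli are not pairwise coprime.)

gcd(2067, 423) = 3 and 3 | (63 − 1428), so the pair is consistent; merging gives x ≡ 5562 (mod 291447), where 291447 = lcm(2067, 423).
gcd(291447, 63) = 9 and 9 | (18 − 5562), so the pair is consistent; merging gives x ≡ 5562 (mod 2040129), where 2040129 = lcm(291447, 63).
The solution is unique modulo lcm(2067, 423, 63) = 2040129.

5562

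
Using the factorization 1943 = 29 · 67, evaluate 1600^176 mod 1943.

Mod 29: 1600 ≡ 5; by Fermat, exponent reduces to 176 mod 28 = 8; 5^8 ≡ 24 (mod 29).
Mod 67: 1600 ≡ 59; by Fermat, exponent reduces to 176 mod 66 = 44; 59^44 ≡ 1 (mod 67).
Combine by CRT: x ≡ 24 (mod 29), x ≡ 1 (mod 67) ⇒ x ≡ 604 (mod 1943).

604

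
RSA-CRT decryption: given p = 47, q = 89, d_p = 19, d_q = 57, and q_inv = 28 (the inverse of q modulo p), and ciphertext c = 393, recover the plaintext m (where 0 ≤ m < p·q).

m₁ = c^(d_p) mod p: c ≡ 17 (mod 47), and 17^19 mod 47 = 24.
m₂ = c^(d_q) mod q: c ≡ 37 (mod 89), and 37^57 mod 89 = 37.
h = q_inv·(m₁ − m₂) mod p = 28·(24 − 37) mod 47 = 12.
m = m₂ + h·q = 37 + 12·89 = 1105.

1105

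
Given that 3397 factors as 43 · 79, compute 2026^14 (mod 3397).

Mod 43: 2026 ≡ 5; 5^14 ≡ 36 (mod 43).
Mod 79: 2026 ≡ 51; 51^14 ≡ 40 (mod 79).
Combine by CRT: x ≡ 36 (mod 43), x ≡ 40 (mod 79) ⇒ x ≡ 1541 (mod 3397).

1541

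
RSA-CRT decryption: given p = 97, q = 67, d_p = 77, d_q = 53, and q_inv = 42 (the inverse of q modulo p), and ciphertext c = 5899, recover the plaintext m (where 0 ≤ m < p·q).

m₁ = c^(d_p) mod p: c ≡ 79 (mod 97), and 79^77 mod 97 = 8.
m₂ = c^(d_q) mod q: c ≡ 3 (mod 67), and 3^53 mod 67 = 52.
h = q_inv·(m₁ − m₂) mod p = 42·(8 − 52) mod 97 = 92.
m = m₂ + h·q = 52 + 92·67 = 6216.

6216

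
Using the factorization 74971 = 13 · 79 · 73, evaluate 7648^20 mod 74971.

32477

Mod 13: 7648 ≡ 4; by Fermat, exponent reduces to 20 mod 12 = 8; 4^8 ≡ 3 (mod 13).
Mod 79: 7648 ≡ 64; 64^20 ≡ 8 (mod 79).
Mod 73: 7648 ≡ 56; 56^20 ≡ 65 (mod 73).
Combine by CRT: x ≡ 3 (mod 13), x ≡ 8 (mod 79), x ≡ 65 (mod 73) ⇒ x ≡ 32477 (mod 74971).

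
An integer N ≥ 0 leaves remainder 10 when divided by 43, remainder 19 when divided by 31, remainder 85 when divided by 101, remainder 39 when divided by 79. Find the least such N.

6379447

The moduli are pairwise coprime; M = 43·31·101·79 = 10636007.
M/43 = 247349; 247349 ≡ 13 (mod 43); 13·10 ≡ 1, so inverse 10.
M/31 = 343097; 343097 ≡ 20 (mod 31); 20·14 ≡ 1, so inverse 14.
M/101 = 105307; 105307 ≡ 65 (mod 101); 65·14 ≡ 1, so inverse 14.
M/79 = 134633; 134633 ≡ 17 (mod 79); 17·14 ≡ 1, so inverse 14.
N ≡ 10·247349·10 + 19·343097·14 + 85·105307·14 + 39·134633·14 = 314823650.
314823650 mod 10636007 = 6379447.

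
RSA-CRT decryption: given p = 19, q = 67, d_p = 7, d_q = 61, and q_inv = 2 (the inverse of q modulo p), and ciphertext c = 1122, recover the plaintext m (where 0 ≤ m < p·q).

115

m₁ = c^(d_p) mod p: c ≡ 1 (mod 19), and 1^7 mod 19 = 1.
m₂ = c^(d_q) mod q: c ≡ 50 (mod 67), and 50^61 mod 67 = 48.
h = q_inv·(m₁ − m₂) mod p = 2·(1 − 48) mod 19 = 1.
m = m₂ + h·q = 48 + 1·67 = 115.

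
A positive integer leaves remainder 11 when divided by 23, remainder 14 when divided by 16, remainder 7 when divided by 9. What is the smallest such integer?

The moduli are pairwise coprime; M = 23·16·9 = 3312.
M/23 = 144; 144 ≡ 6 (mod 23); 6·4 ≡ 1, so inverse 4.
M/16 = 207; 207 ≡ 15 (mod 16); 15·15 ≡ 1, so inverse 15.
M/9 = 368; 368 ≡ 8 (mod 9); 8·8 ≡ 1, so inverse 8.
n ≡ 11·144·4 + 14·207·15 + 7·368·8 = 70414.
70414 mod 3312 = 862.

862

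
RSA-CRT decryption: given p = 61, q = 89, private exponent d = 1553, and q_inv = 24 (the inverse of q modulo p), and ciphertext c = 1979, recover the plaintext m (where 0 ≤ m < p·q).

d_p = d mod (p−1) = 1553 mod 60 = 53; d_q = d mod (q−1) = 57.
m₁ = c^(d_p) mod p: c ≡ 27 (mod 61), and 27^53 mod 61 = 41.
m₂ = c^(d_q) mod q: c ≡ 21 (mod 89), and 21^57 mod 89 = 42.
h = q_inv·(m₁ − m₂) mod p = 24·(41 − 42) mod 61 = 37.
m = m₂ + h·q = 42 + 37·89 = 3335.

3335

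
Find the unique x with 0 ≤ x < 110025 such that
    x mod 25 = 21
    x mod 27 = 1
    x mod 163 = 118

Combine the congruences pairwise.
From x ≡ 21 (mod 25) write x = 21 + 25t. Substituting into x ≡ 1 (mod 27) gives 25t ≡ 7 (mod 27), and since 25⁻¹ ≡ 13 (mod 27), t ≡ 10. Hence x ≡ 21 + 25·10 = 271 (mod 675).
From x ≡ 271 (mod 675) write x = 271 + 675t. Substituting into x ≡ 118 (mod 163) gives 675t ≡ 10 (mod 163), and since 23⁻¹ ≡ 78 (mod 163), t ≡ 128. Hence x ≡ 271 + 675·128 = 86671 (mod 110025).

86671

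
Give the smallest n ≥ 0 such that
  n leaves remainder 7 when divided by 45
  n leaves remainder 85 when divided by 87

1042

gcd(45, 87) = 3 and 3 | (85 − 7), so the pair is consistent; merging gives n ≡ 1042 (mod 1305), where 1305 = lcm(45, 87).
The solution is unique modulo lcm(45, 87) = 1305.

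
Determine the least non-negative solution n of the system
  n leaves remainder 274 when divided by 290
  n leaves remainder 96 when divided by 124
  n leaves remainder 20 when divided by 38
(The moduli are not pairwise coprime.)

Combine the congruences pairwise.
gcd(290, 124) = 2 and 2 | (96 − 274), so the pair is consistent; merging gives n ≡ 12744 (mod 17980), where 17980 = lcm(290, 124).
gcd(17980, 38) = 2 and 2 | (20 − 12744), so the pair is consistent; merging gives n ≡ 30724 (mod 341620), where 341620 = lcm(17980, 38).
The solution is unique modulo lcm(290, 124, 38) = 341620.

30724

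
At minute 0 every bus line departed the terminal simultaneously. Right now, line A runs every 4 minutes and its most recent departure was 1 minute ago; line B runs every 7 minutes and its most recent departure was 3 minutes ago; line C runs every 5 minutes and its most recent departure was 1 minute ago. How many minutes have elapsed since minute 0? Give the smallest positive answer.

101

From t ≡ 1 (mod 4) write t = 1 + 4s. Substituting into t ≡ 3 (mod 7) gives 4s ≡ 2 (mod 7), and since 4⁻¹ ≡ 2 (mod 7), s ≡ 4. Hence t ≡ 1 + 4·4 = 17 (mod 28).
From t ≡ 17 (mod 28) write t = 17 + 28s. Substituting into t ≡ 1 (mod 5) gives 28s ≡ 4 (mod 5), and since 3⁻¹ ≡ 2 (mod 5), s ≡ 3. Hence t ≡ 17 + 28·3 = 101 (mod 140).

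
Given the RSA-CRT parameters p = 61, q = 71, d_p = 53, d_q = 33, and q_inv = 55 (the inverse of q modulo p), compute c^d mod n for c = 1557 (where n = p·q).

m₁ = c^(d_p) mod p: c ≡ 32 (mod 61), and 32^53 mod 61 = 40.
m₂ = c^(d_q) mod q: c ≡ 66 (mod 71), and 66^33 mod 71 = 17.
h = q_inv·(m₁ − m₂) mod p = 55·(40 − 17) mod 61 = 45.
m = m₂ + h·q = 17 + 45·71 = 3212.

3212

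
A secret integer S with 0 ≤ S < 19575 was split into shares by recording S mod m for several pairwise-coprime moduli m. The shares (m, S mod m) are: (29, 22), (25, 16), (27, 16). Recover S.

5416

The moduli are pairwise coprime; N = 29·25·27 = 19575.
N/29 = 675; 675 ≡ 8 (mod 29); 8·11 ≡ 1, so inverse 11.
N/25 = 783; 783 ≡ 8 (mod 25); 8·22 ≡ 1, so inverse 22.
N/27 = 725; 725 ≡ 23 (mod 27); 23·20 ≡ 1, so inverse 20.
S ≡ 22·675·11 + 16·783·22 + 16·725·20 = 670966.
670966 mod 19575 = 5416.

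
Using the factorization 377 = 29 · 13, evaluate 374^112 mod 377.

146

Mod 29: 374 ≡ 26; since 28 | 112, by Fermat 26^112 ≡ 1 (mod 29).
Mod 13: 374 ≡ 10; by Fermat, exponent reduces to 112 mod 12 = 4; 10^4 ≡ 3 (mod 13).
Combine by CRT: x ≡ 1 (mod 29), x ≡ 3 (mod 13) ⇒ x ≡ 146 (mod 377).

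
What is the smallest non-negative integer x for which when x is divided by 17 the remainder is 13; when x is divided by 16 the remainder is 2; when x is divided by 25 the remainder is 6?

3906

The moduli are pairwise coprime; N = 17·16·25 = 6800.
N/17 = 400; 400 ≡ 9 (mod 17); 9·2 ≡ 1, so inverse 2.
N/16 = 425; 425 ≡ 9 (mod 16); 9·9 ≡ 1, so inverse 9.
N/25 = 272; 272 ≡ 22 (mod 25); 22·8 ≡ 1, so inverse 8.
x ≡ 13·400·2 + 2·425·9 + 6·272·8 = 31106.
31106 mod 6800 = 3906.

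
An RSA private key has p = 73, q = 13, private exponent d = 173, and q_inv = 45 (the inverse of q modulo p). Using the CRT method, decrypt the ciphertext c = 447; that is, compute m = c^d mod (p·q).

d_p = d mod (p−1) = 173 mod 72 = 29; d_q = d mod (q−1) = 5.
m₁ = c^(d_p) mod p: c ≡ 9 (mod 73), and 9^29 mod 73 = 65.
m₂ = c^(d_q) mod q: c ≡ 5 (mod 13), and 5^5 mod 13 = 5.
h = q_inv·(m₁ − m₂) mod p = 45·(65 − 5) mod 73 = 72.
m = m₂ + h·q = 5 + 72·13 = 941.

941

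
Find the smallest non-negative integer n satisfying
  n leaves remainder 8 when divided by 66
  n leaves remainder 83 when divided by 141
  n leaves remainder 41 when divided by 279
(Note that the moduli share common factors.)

gcd(66, 141) = 3 and 3 | (83 − 8), so the pair is consistent; merging gives n ≡ 3044 (mod 3102), where 3102 = lcm(66, 141).
gcd(3102, 279) = 3 and 3 | (41 − 3044), so the pair is consistent; merging gives n ≡ 9248 (mod 288486), where 288486 = lcm(3102, 279).
The solution is unique modulo lcm(66, 141, 279) = 288486.

9248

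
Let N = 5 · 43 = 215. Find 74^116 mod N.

146

Mod 5: 74 ≡ 4; since 4 | 116, by Fermat 4^116 ≡ 1 (mod 5).
Mod 43: 74 ≡ 31; by Fermat, exponent reduces to 116 mod 42 = 32; 31^32 ≡ 17 (mod 43).
Combine by CRT: x ≡ 1 (mod 5), x ≡ 17 (mod 43) ⇒ x ≡ 146 (mod 215).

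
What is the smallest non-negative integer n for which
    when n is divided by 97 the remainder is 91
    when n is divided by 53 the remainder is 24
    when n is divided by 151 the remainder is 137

157328

The moduli are pairwise coprime; M = 97·53·151 = 776291.
M/97 = 8003; 8003 ≡ 49 (mod 97); 49·2 ≡ 1, so inverse 2.
M/53 = 14647; 14647 ≡ 19 (mod 53); 19·14 ≡ 1, so inverse 14.
M/151 = 5141; 5141 ≡ 7 (mod 151); 7·108 ≡ 1, so inverse 108.
n ≡ 91·8003·2 + 24·14647·14 + 137·5141·108 = 82444174.
82444174 mod 776291 = 157328.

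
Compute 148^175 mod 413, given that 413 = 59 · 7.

Mod 59: 148 ≡ 30; by Fermat, exponent reduces to 175 mod 58 = 1; 30^1 ≡ 30 (mod 59).
Mod 7: 148 ≡ 1; by Fermat, exponent reduces to 175 mod 6 = 1; 1^1 ≡ 1 (mod 7).
Combine by CRT: x ≡ 30 (mod 59), x ≡ 1 (mod 7) ⇒ x ≡ 148 (mod 413).

148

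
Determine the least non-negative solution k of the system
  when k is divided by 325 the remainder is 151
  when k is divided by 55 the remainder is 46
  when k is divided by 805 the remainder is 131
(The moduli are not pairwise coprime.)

gcd(325, 55) = 5 and 5 | (46 − 151), so the pair is consistent; merging gives k ≡ 3401 (mod 3575), where 3575 = lcm(325, 55).
gcd(3575, 805) = 5 and 5 | (131 − 3401), so the pair is consistent; merging gives k ≡ 67751 (mod 575575), where 575575 = lcm(3575, 805).
The solution is unique modulo lcm(325, 55, 805) = 575575.

67751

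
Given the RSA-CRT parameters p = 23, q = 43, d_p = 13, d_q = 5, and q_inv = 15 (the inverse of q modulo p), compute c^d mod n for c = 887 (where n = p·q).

882

m₁ = c^(d_p) mod p: c ≡ 13 (mod 23), and 13^13 mod 23 = 8.
m₂ = c^(d_q) mod q: c ≡ 27 (mod 43), and 27^5 mod 43 = 22.
h = q_inv·(m₁ − m₂) mod p = 15·(8 − 22) mod 23 = 20.
m = m₂ + h·q = 22 + 20·43 = 882.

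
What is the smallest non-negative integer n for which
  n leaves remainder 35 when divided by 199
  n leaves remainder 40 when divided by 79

11179

From n ≡ 35 (mod 199) write n = 35 + 199t. Substituting into n ≡ 40 (mod 79) gives 199t ≡ 5 (mod 79), and since 41⁻¹ ≡ 27 (mod 79), t ≡ 56. Hence n ≡ 35 + 199·56 = 11179 (mod 15721).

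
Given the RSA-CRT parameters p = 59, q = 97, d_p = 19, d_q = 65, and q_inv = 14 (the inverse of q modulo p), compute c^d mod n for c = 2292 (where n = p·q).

m₁ = c^(d_p) mod p: c ≡ 50 (mod 59), and 50^19 mod 59 = 23.
m₂ = c^(d_q) mod q: c ≡ 61 (mod 97), and 61^65 mod 97 = 35.
h = q_inv·(m₁ − m₂) mod p = 14·(23 − 35) mod 59 = 9.
m = m₂ + h·q = 35 + 9·97 = 908.

908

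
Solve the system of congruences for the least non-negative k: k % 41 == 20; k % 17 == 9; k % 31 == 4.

9614

The moduli are pairwise coprime; N = 41·17·31 = 21607.
N/41 = 527; 527 ≡ 35 (mod 41); 35·34 ≡ 1, so inverse 34.
N/17 = 1271; 1271 ≡ 13 (mod 17); 13·4 ≡ 1, so inverse 4.
N/31 = 697; 697 ≡ 15 (mod 31); 15·29 ≡ 1, so inverse 29.
k ≡ 20·527·34 + 9·1271·4 + 4·697·29 = 484968.
484968 mod 21607 = 9614.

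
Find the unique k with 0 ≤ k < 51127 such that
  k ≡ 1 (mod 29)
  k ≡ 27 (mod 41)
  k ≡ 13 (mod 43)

49678

From k ≡ 1 (mod 29) write k = 1 + 29t. Substituting into k ≡ 27 (mod 41) gives 29t ≡ 26 (mod 41), and since 29⁻¹ ≡ 17 (mod 41), t ≡ 32. Hence k ≡ 1 + 29·32 = 929 (mod 1189).
From k ≡ 929 (mod 1189) write k = 929 + 1189t. Substituting into k ≡ 13 (mod 43) gives 1189t ≡ 30 (mod 43), and since 28⁻¹ ≡ 20 (mod 43), t ≡ 41. Hence k ≡ 929 + 1189·41 = 49678 (mod 51127).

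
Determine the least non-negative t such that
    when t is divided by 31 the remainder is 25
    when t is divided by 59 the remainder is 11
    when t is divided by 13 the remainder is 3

From t ≡ 25 (mod 31) write t = 25 + 31s. Substituting into t ≡ 11 (mod 59) gives 31s ≡ 45 (mod 59), and since 31⁻¹ ≡ 40 (mod 59), s ≡ 30. Hence t ≡ 25 + 31·30 = 955 (mod 1829).
From t ≡ 955 (mod 1829) write t = 955 + 1829s. Substituting into t ≡ 3 (mod 13) gives 1829s ≡ 10 (mod 13), and since 9⁻¹ ≡ 3 (mod 13), s ≡ 4. Hence t ≡ 955 + 1829·4 = 8271 (mod 23777).

8271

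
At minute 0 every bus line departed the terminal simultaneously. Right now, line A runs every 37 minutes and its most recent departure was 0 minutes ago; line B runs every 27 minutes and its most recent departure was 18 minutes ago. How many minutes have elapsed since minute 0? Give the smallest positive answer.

666

Combine the congruences pairwise.
From t ≡ 0 (mod 37) write t = 0 + 37s. Substituting into t ≡ 18 (mod 27) gives 37s ≡ 18 (mod 27), and since 10⁻¹ ≡ 19 (mod 27), s ≡ 18. Hence t ≡ 0 + 37·18 = 666 (mod 999).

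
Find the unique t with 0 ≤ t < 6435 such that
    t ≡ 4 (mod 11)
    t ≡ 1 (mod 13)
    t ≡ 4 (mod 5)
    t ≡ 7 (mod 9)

664

The moduli are pairwise coprime; N = 11·13·5·9 = 6435.
N/11 = 585; 585 ≡ 2 (mod 11); 2·6 ≡ 1, so inverse 6.
N/13 = 495; 495 ≡ 1 (mod 13), inverse 1.
N/5 = 1287; 1287 ≡ 2 (mod 5); 2·3 ≡ 1, so inverse 3.
N/9 = 715; 715 ≡ 4 (mod 9); 4·7 ≡ 1, so inverse 7.
t ≡ 4·585·6 + 1·495·1 + 4·1287·3 + 7·715·7 = 65014.
65014 mod 6435 = 664.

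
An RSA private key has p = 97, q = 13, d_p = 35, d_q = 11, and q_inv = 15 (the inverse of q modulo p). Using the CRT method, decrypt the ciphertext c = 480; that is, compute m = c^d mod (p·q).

766

m₁ = c^(d_p) mod p: c ≡ 92 (mod 97), and 92^35 mod 97 = 87.
m₂ = c^(d_q) mod q: c ≡ 12 (mod 13), and 12^11 mod 13 = 12.
h = q_inv·(m₁ − m₂) mod p = 15·(87 − 12) mod 97 = 58.
m = m₂ + h·q = 12 + 58·13 = 766.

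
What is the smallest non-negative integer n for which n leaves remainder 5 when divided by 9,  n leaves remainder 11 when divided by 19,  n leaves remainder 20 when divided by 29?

2804

The moduli are pairwise coprime; M = 9·19·29 = 4959.
M/9 = 551; 551 ≡ 2 (mod 9); 2·5 ≡ 1, so inverse 5.
M/19 = 261; 261 ≡ 14 (mod 19); 14·15 ≡ 1, so inverse 15.
M/29 = 171; 171 ≡ 26 (mod 29); 26·19 ≡ 1, so inverse 19.
n ≡ 5·551·5 + 11·261·15 + 20·171·19 = 121820.
121820 mod 4959 = 2804.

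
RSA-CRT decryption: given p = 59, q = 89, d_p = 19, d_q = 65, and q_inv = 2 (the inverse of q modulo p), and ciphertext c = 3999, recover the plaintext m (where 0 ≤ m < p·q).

m₁ = c^(d_p) mod p: c ≡ 46 (mod 59), and 46^19 mod 59 = 41.
m₂ = c^(d_q) mod q: c ≡ 83 (mod 89), and 83^65 mod 89 = 65.
h = q_inv·(m₁ − m₂) mod p = 2·(41 − 65) mod 59 = 11.
m = m₂ + h·q = 65 + 11·89 = 1044.

1044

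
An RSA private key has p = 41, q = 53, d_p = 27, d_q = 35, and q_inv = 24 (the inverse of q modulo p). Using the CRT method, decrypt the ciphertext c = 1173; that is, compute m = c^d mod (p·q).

m₁ = c^(d_p) mod p: c ≡ 25 (mod 41), and 25^27 mod 41 = 31.
m₂ = c^(d_q) mod q: c ≡ 7 (mod 53), and 7^35 mod 53 = 43.
h = q_inv·(m₁ − m₂) mod p = 24·(31 − 43) mod 41 = 40.
m = m₂ + h·q = 43 + 40·53 = 2163.

2163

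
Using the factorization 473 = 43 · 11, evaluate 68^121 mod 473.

310

Mod 43: 68 ≡ 25; by Fermat, exponent reduces to 121 mod 42 = 37; 25^37 ≡ 9 (mod 43).
Mod 11: 68 ≡ 2; by Fermat, exponent reduces to 121 mod 10 = 1; 2^1 ≡ 2 (mod 11).
Combine by CRT: x ≡ 9 (mod 43), x ≡ 2 (mod 11) ⇒ x ≡ 310 (mod 473).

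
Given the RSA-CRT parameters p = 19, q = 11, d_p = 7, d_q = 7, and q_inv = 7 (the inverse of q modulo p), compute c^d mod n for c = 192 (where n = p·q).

14

m₁ = c^(d_p) mod p: c ≡ 2 (mod 19), and 2^7 mod 19 = 14.
m₂ = c^(d_q) mod q: c ≡ 5 (mod 11), and 5^7 mod 11 = 3.
h = q_inv·(m₁ − m₂) mod p = 7·(14 − 3) mod 19 = 1.
m = m₂ + h·q = 3 + 1·11 = 14.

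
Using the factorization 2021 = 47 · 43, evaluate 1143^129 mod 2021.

Mod 47: 1143 ≡ 15; by Fermat, exponent reduces to 129 mod 46 = 37; 15^37 ≡ 45 (mod 47).
Mod 43: 1143 ≡ 25; by Fermat, exponent reduces to 129 mod 42 = 3; 25^3 ≡ 16 (mod 43).
Combine by CRT: x ≡ 45 (mod 47), x ≡ 16 (mod 43) ⇒ x ≡ 1220 (mod 2021).

1220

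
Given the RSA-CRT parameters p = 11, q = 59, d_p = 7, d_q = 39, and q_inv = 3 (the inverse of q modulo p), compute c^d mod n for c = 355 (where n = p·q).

m₁ = c^(d_p) mod p: c ≡ 3 (mod 11), and 3^7 mod 11 = 9.
m₂ = c^(d_q) mod q: c ≡ 1 (mod 59), and 1^39 mod 59 = 1.
h = q_inv·(m₁ − m₂) mod p = 3·(9 − 1) mod 11 = 2.
m = m₂ + h·q = 1 + 2·59 = 119.

119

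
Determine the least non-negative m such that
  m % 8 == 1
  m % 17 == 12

From m ≡ 1 (mod 8) write m = 1 + 8t. Substituting into m ≡ 12 (mod 17) gives 8t ≡ 11 (mod 17), and since 8⁻¹ ≡ 15 (mod 17), t ≡ 12. Hence m ≡ 1 + 8·12 = 97 (mod 136).

97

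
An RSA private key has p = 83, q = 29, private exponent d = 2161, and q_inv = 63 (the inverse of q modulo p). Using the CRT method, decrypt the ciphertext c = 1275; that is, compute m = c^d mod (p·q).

289

d_p = d mod (p−1) = 2161 mod 82 = 29; d_q = d mod (q−1) = 5.
m₁ = c^(d_p) mod p: c ≡ 30 (mod 83), and 30^29 mod 83 = 40.
m₂ = c^(d_q) mod q: c ≡ 28 (mod 29), and 28^5 mod 29 = 28.
h = q_inv·(m₁ − m₂) mod p = 63·(40 − 28) mod 83 = 9.
m = m₂ + h·q = 28 + 9·29 = 289.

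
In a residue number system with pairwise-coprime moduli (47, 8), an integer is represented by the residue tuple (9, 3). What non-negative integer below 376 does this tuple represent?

Combine the congruences pairwise.
From x ≡ 9 (mod 47) write x = 9 + 47t. Substituting into x ≡ 3 (mod 8) gives 47t ≡ 2 (mod 8), and since 7⁻¹ ≡ 7 (mod 8), t ≡ 6. Hence x ≡ 9 + 47·6 = 291 (mod 376).

291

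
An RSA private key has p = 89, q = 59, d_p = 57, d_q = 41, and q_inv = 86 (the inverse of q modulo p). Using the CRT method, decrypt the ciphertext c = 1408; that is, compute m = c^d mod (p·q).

1524

m₁ = c^(d_p) mod p: c ≡ 73 (mod 89), and 73^57 mod 89 = 11.
m₂ = c^(d_q) mod q: c ≡ 51 (mod 59), and 51^41 mod 59 = 49.
h = q_inv·(m₁ − m₂) mod p = 86·(11 − 49) mod 89 = 25.
m = m₂ + h·q = 49 + 25·59 = 1524.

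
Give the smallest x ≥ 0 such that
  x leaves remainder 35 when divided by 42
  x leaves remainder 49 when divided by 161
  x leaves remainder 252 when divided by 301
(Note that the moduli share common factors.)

gcd(42, 161) = 7 and 7 | (49 − 35), so the pair is consistent; merging gives x ≡ 371 (mod 966), where 966 = lcm(42, 161).
gcd(966, 301) = 7 and 7 | (252 − 371), so the pair is consistent; merging gives x ≡ 21623 (mod 41538), where 41538 = lcm(966, 301).
The solution is unique modulo lcm(42, 161, 301) = 41538.

21623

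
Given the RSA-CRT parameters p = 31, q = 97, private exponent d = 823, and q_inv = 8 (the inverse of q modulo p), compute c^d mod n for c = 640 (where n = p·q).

d_p = d mod (p−1) = 823 mod 30 = 13; d_q = d mod (q−1) = 55.
m₁ = c^(d_p) mod p: c ≡ 20 (mod 31), and 20^13 mod 31 = 10.
m₂ = c^(d_q) mod q: c ≡ 58 (mod 97), and 58^55 mod 97 = 17.
h = q_inv·(m₁ − m₂) mod p = 8·(10 − 17) mod 31 = 6.
m = m₂ + h·q = 17 + 6·97 = 599.

599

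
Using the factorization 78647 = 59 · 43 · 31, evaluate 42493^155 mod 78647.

Mod 59: 42493 ≡ 13; by Fermat, exponent reduces to 155 mod 58 = 39; 13^39 ≡ 23 (mod 59).
Mod 43: 42493 ≡ 9; by Fermat, exponent reduces to 155 mod 42 = 29; 9^29 ≡ 23 (mod 43).
Mod 31: 42493 ≡ 23; by Fermat, exponent reduces to 155 mod 30 = 5; 23^5 ≡ 30 (mod 31).
Combine by CRT: x ≡ 23 (mod 59), x ≡ 23 (mod 43), x ≡ 30 (mod 31) ⇒ x ≡ 27930 (mod 78647).

27930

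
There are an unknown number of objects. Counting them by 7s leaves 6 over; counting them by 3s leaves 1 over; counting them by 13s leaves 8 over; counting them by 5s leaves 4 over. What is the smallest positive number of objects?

The moduli are pairwise coprime; M = 7·3·13·5 = 1365.
M/7 = 195; 195 ≡ 6 (mod 7); 6·6 ≡ 1, so inverse 6.
M/3 = 455; 455 ≡ 2 (mod 3); 2·2 ≡ 1, so inverse 2.
M/13 = 105; 105 ≡ 1 (mod 13), inverse 1.
M/5 = 273; 273 ≡ 3 (mod 5); 3·2 ≡ 1, so inverse 2.
N ≡ 6·195·6 + 1·455·2 + 8·105·1 + 4·273·2 = 10954.
10954 mod 1365 = 34.

34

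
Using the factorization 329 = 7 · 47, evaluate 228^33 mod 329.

Mod 7: 228 ≡ 4; by Fermat, exponent reduces to 33 mod 6 = 3; 4^3 ≡ 1 (mod 7).
Mod 47: 228 ≡ 40; 40^33 ≡ 15 (mod 47).
Combine by CRT: x ≡ 1 (mod 7), x ≡ 15 (mod 47) ⇒ x ≡ 15 (mod 329).

15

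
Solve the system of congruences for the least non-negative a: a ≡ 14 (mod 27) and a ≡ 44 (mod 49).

Combine the congruences pairwise.
From a ≡ 14 (mod 27) write a = 14 + 27t. Substituting into a ≡ 44 (mod 49) gives 27t ≡ 30 (mod 49), and since 27⁻¹ ≡ 20 (mod 49), t ≡ 12. Hence a ≡ 14 + 27·12 = 338 (mod 1323).

338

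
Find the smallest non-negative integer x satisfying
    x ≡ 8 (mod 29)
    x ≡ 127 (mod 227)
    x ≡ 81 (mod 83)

260950

Combine the congruences pairwise.
From x ≡ 8 (mod 29) write x = 8 + 29t. Substituting into x ≡ 127 (mod 227) gives 29t ≡ 119 (mod 227), and since 29⁻¹ ≡ 47 (mod 227), t ≡ 145. Hence x ≡ 8 + 29·145 = 4213 (mod 6583).
From x ≡ 4213 (mod 6583) write x = 4213 + 6583t. Substituting into x ≡ 81 (mod 83) gives 6583t ≡ 18 (mod 83), and since 26⁻¹ ≡ 16 (mod 83), t ≡ 39. Hence x ≡ 4213 + 6583·39 = 260950 (mod 546389).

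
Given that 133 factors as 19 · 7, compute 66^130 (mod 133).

25

Mod 19: 66 ≡ 9; by Fermat, exponent reduces to 130 mod 18 = 4; 9^4 ≡ 6 (mod 19).
Mod 7: 66 ≡ 3; by Fermat, exponent reduces to 130 mod 6 = 4; 3^4 ≡ 4 (mod 7).
Combine by CRT: x ≡ 6 (mod 19), x ≡ 4 (mod 7) ⇒ x ≡ 25 (mod 133).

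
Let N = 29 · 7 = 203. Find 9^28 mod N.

Mod 29: 9 ≡ 9; since 28 | 28, by Fermat 9^28 ≡ 1 (mod 29).
Mod 7: 9 ≡ 2; by Fermat, exponent reduces to 28 mod 6 = 4; 2^4 ≡ 2 (mod 7).
Combine by CRT: x ≡ 1 (mod 29), x ≡ 2 (mod 7) ⇒ x ≡ 30 (mod 203).

30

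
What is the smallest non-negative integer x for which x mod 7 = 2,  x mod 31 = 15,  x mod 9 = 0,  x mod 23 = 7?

The moduli are pairwise coprime; N = 7·31·9·23 = 44919.
N/7 = 6417; 6417 ≡ 5 (mod 7); 5·3 ≡ 1, so inverse 3.
N/31 = 1449; 1449 ≡ 23 (mod 31); 23·27 ≡ 1, so inverse 27.
N/9 = 4991; 4991 ≡ 5 (mod 9); 5·2 ≡ 1, so inverse 2.
N/23 = 1953; 1953 ≡ 21 (mod 23); 21·11 ≡ 1, so inverse 11.
x ≡ 2·6417·3 + 15·1449·27 + 0·4991·2 + 7·1953·11 = 775728.
775728 mod 44919 = 12105.

12105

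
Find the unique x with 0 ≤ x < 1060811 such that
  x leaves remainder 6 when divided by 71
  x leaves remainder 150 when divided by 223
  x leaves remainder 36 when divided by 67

Combine the congruences pairwise.
From x ≡ 6 (mod 71) write x = 6 + 71t. Substituting into x ≡ 150 (mod 223) gives 71t ≡ 144 (mod 223), and since 71⁻¹ ≡ 22 (mod 223), t ≡ 46. Hence x ≡ 6 + 71·46 = 3272 (mod 15833).
From x ≡ 3272 (mod 15833) write x = 3272 + 15833t. Substituting into x ≡ 36 (mod 67) gives 15833t ≡ 47 (mod 67), and since 21⁻¹ ≡ 16 (mod 67), t ≡ 15. Hence x ≡ 3272 + 15833·15 = 240767 (mod 1060811).

240767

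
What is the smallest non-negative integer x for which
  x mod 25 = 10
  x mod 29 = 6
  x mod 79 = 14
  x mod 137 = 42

2604960

From x ≡ 10 (mod 25) write x = 10 + 25t. Substituting into x ≡ 6 (mod 29) gives 25t ≡ 25 (mod 29), and since 25⁻¹ ≡ 7 (mod 29), t ≡ 1. Hence x ≡ 10 + 25·1 = 35 (mod 725).
From x ≡ 35 (mod 725) write x = 35 + 725t. Substituting into x ≡ 14 (mod 79) gives 725t ≡ 58 (mod 79), and since 14⁻¹ ≡ 17 (mod 79), t ≡ 38. Hence x ≡ 35 + 725·38 = 27585 (mod 57275).
From x ≡ 27585 (mod 57275) write x = 27585 + 57275t. Substituting into x ≡ 42 (mod 137) gives 57275t ≡ 131 (mod 137), and since 9⁻¹ ≡ 61 (mod 137), t ≡ 45. Hence x ≡ 27585 + 57275·45 = 2604960 (mod 7846675).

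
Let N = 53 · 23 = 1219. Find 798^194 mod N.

Mod 53: 798 ≡ 3; by Fermat, exponent reduces to 194 mod 52 = 38; 3^38 ≡ 43 (mod 53).
Mod 23: 798 ≡ 16; by Fermat, exponent reduces to 194 mod 22 = 18; 16^18 ≡ 18 (mod 23).
Combine by CRT: x ≡ 43 (mod 53), x ≡ 18 (mod 23) ⇒ x ≡ 202 (mod 1219).

202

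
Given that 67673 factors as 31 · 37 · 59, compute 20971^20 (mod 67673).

Mod 31: 20971 ≡ 15; 15^20 ≡ 1 (mod 31).
Mod 37: 20971 ≡ 29; 29^20 ≡ 10 (mod 37).
Mod 59: 20971 ≡ 26; 26^20 ≡ 3 (mod 59).
Combine by CRT: x ≡ 1 (mod 31), x ≡ 10 (mod 37), x ≡ 3 (mod 59) ⇒ x ≡ 37232 (mod 67673).

37232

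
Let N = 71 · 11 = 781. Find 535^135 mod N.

Mod 71: 535 ≡ 38; by Fermat, exponent reduces to 135 mod 70 = 65; 38^65 ≡ 32 (mod 71).
Mod 11: 535 ≡ 7; by Fermat, exponent reduces to 135 mod 10 = 5; 7^5 ≡ 10 (mod 11).
Combine by CRT: x ≡ 32 (mod 71), x ≡ 10 (mod 11) ⇒ x ≡ 32 (mod 781).

32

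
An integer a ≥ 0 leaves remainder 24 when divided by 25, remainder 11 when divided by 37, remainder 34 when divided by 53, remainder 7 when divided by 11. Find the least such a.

468024

From a ≡ 24 (mod 25) write a = 24 + 25t. Substituting into a ≡ 11 (mod 37) gives 25t ≡ 24 (mod 37), and since 25⁻¹ ≡ 3 (mod 37), t ≡ 35. Hence a ≡ 24 + 25·35 = 899 (mod 925).
From a ≡ 899 (mod 925) write a = 899 + 925t. Substituting into a ≡ 34 (mod 53) gives 925t ≡ 36 (mod 53), and since 24⁻¹ ≡ 42 (mod 53), t ≡ 28. Hence a ≡ 899 + 925·28 = 26799 (mod 49025).
From a ≡ 26799 (mod 49025) write a = 26799 + 49025t. Substituting into a ≡ 7 (mod 11) gives 49025t ≡ 4 (mod 11), and since 9⁻¹ ≡ 5 (mod 11), t ≡ 9. Hence a ≡ 26799 + 49025·9 = 468024 (mod 539275).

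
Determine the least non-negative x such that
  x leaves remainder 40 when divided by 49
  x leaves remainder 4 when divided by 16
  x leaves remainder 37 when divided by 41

The moduli are pairwise coprime; N = 49·16·41 = 32144.
N/49 = 656; 656 ≡ 19 (mod 49); 19·31 ≡ 1, so inverse 31.
N/16 = 2009; 2009 ≡ 9 (mod 16); 9·9 ≡ 1, so inverse 9.
N/41 = 784; 784 ≡ 5 (mod 41); 5·33 ≡ 1, so inverse 33.
x ≡ 40·656·31 + 4·2009·9 + 37·784·33 = 1843028.
1843028 mod 32144 = 10820.

10820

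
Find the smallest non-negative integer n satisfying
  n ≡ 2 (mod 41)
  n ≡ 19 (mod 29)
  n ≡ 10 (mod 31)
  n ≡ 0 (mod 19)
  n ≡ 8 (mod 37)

8141044

The moduli are pairwise coprime; M = 41·29·31·19·37 = 25911877.
M/41 = 631997; 631997 ≡ 23 (mod 41); 23·25 ≡ 1, so inverse 25.
M/29 = 893513; 893513 ≡ 23 (mod 29); 23·24 ≡ 1, so inverse 24.
M/31 = 835867; 835867 ≡ 14 (mod 31); 14·20 ≡ 1, so inverse 20.
M/19 = 1363783; 1363783 ≡ 1 (mod 19), inverse 1.
M/37 = 700321; 700321 ≡ 22 (mod 37); 22·32 ≡ 1, so inverse 32.
n ≡ 2·631997·25 + 19·893513·24 + 10·835867·20 + 0·1363783·1 + 8·700321·32 = 785497354.
785497354 mod 25911877 = 8141044.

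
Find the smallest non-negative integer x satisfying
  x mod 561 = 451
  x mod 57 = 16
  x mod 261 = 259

gcd(561, 57) = 3 and 3 | (16 − 451), so the pair is consistent; merging gives x ≡ 2695 (mod 10659), where 10659 = lcm(561, 57).
gcd(10659, 261) = 3 and 3 | (259 − 2695), so the pair is consistent; merging gives x ≡ 620917 (mod 927333), where 927333 = lcm(10659, 261).
The solution is unique modulo lcm(561, 57, 261) = 927333.

620917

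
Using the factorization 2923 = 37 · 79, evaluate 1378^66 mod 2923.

Mod 37: 1378 ≡ 9; by Fermat, exponent reduces to 66 mod 36 = 30; 9^30 ≡ 26 (mod 37).
Mod 79: 1378 ≡ 35; 35^66 ≡ 64 (mod 79).
Combine by CRT: x ≡ 26 (mod 37), x ≡ 64 (mod 79) ⇒ x ≡ 1802 (mod 2923).

1802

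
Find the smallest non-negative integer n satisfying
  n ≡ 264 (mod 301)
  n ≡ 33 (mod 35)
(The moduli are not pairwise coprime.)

1468

gcd(301, 35) = 7 and 7 | (33 − 264), so the pair is consistent; merging gives n ≡ 1468 (mod 1505), where 1505 = lcm(301, 35).
The solution is unique modulo lcm(301, 35) = 1505.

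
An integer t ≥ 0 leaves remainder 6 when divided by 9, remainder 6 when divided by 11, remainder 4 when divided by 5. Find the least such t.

204

The moduli are pairwise coprime; N = 9·11·5 = 495.
N/9 = 55; 55 ≡ 1 (mod 9), inverse 1.
N/11 = 45; 45 ≡ 1 (mod 11), inverse 1.
N/5 = 99; 99 ≡ 4 (mod 5); 4·4 ≡ 1, so inverse 4.
t ≡ 6·55·1 + 6·45·1 + 4·99·4 = 2184.
2184 mod 495 = 204.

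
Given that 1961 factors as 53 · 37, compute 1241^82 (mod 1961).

Mod 53: 1241 ≡ 22; by Fermat, exponent reduces to 82 mod 52 = 30; 22^30 ≡ 4 (mod 53).
Mod 37: 1241 ≡ 20; by Fermat, exponent reduces to 82 mod 36 = 10; 20^10 ≡ 28 (mod 37).
Combine by CRT: x ≡ 4 (mod 53), x ≡ 28 (mod 37) ⇒ x ≡ 1064 (mod 1961).

1064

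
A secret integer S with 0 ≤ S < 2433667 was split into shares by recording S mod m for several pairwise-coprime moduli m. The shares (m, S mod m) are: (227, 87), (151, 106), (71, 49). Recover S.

From S ≡ 87 (mod 227) write S = 87 + 227t. Substituting into S ≡ 106 (mod 151) gives 227t ≡ 19 (mod 151), and since 76⁻¹ ≡ 2 (mod 151), t ≡ 38. Hence S ≡ 87 + 227·38 = 8713 (mod 34277).
From S ≡ 8713 (mod 34277) write S = 8713 + 34277t. Substituting into S ≡ 49 (mod 71) gives 34277t ≡ 69 (mod 71), and since 55⁻¹ ≡ 31 (mod 71), t ≡ 9. Hence S ≡ 8713 + 34277·9 = 317206 (mod 2433667).

317206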